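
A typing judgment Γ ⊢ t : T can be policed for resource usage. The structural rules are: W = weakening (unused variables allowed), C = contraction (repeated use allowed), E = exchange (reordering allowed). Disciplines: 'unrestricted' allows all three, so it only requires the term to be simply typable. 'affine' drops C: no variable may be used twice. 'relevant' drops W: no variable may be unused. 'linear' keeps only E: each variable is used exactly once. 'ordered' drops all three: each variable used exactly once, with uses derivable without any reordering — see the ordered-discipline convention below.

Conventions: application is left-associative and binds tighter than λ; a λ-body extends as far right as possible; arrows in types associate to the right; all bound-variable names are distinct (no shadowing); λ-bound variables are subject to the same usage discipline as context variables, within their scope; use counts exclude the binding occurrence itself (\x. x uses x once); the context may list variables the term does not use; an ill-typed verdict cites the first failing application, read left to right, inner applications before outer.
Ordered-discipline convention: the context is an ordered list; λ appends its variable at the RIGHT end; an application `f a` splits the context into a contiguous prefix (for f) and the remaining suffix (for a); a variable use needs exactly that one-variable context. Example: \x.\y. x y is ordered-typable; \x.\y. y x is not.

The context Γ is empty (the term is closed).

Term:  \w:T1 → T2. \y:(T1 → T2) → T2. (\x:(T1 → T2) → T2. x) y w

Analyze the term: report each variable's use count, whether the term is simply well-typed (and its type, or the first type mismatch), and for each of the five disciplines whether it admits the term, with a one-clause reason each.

counts: w (bound)=1; y (bound)=1; x (bound)=1
order of uses: x, y, w
typing: ✓ — (T1 → T2) → ((T1 → T2) → T2) → T2
ordered: ✗, no ordered split (uses run x, y, w)
linear: ✓, exactly-once usage across w, y, x
affine: ✓, no duplicate uses among w, y, x
relevant: ✓, every one of w, y, x appears
unrestricted: ✓, type-checks ((T1 → T2) → ((T1 → T2) → T2) → T2) and nothing is barred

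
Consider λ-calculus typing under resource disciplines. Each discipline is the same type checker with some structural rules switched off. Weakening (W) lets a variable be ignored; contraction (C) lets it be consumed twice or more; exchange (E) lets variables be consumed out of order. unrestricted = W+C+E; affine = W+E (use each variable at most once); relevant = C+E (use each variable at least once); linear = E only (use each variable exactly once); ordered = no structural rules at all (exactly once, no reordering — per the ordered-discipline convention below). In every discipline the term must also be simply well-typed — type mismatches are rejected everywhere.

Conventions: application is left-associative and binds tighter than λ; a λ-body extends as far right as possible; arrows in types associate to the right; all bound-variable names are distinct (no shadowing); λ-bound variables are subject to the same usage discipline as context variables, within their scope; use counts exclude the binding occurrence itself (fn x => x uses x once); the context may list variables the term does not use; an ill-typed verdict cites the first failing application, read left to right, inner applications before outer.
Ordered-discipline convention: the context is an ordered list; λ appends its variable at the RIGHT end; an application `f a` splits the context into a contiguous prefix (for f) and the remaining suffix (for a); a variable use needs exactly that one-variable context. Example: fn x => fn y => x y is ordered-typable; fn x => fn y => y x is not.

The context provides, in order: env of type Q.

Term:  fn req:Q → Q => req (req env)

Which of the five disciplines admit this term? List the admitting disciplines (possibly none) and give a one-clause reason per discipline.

admitted by: relevant, unrestricted
counts: env: 1×; req [bound]: 2×
order of uses: req, req, env
typing: the term checks, with type (Q → Q) → Q
ordered: ✗ — uses contraction: req ×2
linear: ✗ — uses contraction: req ×2
affine: ✗ — uses contraction: req ×2
relevant: ✓ — every one of env, req appears
unrestricted: ✓ — typability at (Q → Q) → Q is all that's needed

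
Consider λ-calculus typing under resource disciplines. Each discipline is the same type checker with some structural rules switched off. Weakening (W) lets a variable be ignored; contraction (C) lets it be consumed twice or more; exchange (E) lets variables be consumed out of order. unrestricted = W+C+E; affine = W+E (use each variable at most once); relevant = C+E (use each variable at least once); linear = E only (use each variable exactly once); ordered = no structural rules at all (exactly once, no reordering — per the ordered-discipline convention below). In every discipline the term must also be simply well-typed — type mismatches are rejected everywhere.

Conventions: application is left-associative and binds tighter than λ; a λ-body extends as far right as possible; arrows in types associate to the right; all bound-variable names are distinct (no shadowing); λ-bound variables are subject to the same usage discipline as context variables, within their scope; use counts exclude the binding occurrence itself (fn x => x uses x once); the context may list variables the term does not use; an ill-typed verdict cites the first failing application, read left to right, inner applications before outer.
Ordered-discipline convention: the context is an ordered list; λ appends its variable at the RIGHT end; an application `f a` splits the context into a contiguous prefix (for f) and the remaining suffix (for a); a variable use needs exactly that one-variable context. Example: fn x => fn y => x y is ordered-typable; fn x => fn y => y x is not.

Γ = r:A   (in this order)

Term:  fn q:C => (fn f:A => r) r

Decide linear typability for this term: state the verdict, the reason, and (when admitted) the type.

no — repeated use of r ×2; q, f left unused
usage: r: 2×, q [bound]: 0×, f [bound]: 0×
left-to-right use order: r, r
typing: well-typed — term : C → A
across the five disciplines: ordered ✗; linear ✗; affine ✗; relevant ✗; unrestricted ✓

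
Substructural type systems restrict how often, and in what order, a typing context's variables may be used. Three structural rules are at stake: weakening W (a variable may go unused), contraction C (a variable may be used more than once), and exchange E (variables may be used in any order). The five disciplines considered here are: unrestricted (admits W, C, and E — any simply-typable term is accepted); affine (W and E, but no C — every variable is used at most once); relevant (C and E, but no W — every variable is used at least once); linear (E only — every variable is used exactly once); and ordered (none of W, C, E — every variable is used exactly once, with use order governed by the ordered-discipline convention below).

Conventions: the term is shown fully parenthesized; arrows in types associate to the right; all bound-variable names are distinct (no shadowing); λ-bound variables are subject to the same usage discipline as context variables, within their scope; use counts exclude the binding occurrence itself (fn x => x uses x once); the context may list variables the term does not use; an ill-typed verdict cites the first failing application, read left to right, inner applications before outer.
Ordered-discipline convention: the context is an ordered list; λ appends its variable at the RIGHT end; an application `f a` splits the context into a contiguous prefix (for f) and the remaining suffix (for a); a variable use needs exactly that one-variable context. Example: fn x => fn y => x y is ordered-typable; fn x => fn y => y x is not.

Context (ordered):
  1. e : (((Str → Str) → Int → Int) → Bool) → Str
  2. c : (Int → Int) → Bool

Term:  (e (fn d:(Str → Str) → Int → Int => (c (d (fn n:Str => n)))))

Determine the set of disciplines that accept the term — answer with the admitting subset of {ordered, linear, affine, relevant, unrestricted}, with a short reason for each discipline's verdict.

accepted by: ordered, linear, affine, relevant, unrestricted
use counts: e ×1; c ×1; d (bound) ×1; n (bound) ×1
left-to-right use order: e, c, d, n
typing: the term checks, with type Str
ordered ✓ (one use each (e, c, d, n); ordered split holds)
linear ✓ (exactly-once usage across e, c, d, n)
affine ✓ (e, c, d, n: no repeats, contraction unneeded)
relevant ✓ (every one of e, c, d, n appears)
unrestricted ✓ (typability at Str is all that's needed)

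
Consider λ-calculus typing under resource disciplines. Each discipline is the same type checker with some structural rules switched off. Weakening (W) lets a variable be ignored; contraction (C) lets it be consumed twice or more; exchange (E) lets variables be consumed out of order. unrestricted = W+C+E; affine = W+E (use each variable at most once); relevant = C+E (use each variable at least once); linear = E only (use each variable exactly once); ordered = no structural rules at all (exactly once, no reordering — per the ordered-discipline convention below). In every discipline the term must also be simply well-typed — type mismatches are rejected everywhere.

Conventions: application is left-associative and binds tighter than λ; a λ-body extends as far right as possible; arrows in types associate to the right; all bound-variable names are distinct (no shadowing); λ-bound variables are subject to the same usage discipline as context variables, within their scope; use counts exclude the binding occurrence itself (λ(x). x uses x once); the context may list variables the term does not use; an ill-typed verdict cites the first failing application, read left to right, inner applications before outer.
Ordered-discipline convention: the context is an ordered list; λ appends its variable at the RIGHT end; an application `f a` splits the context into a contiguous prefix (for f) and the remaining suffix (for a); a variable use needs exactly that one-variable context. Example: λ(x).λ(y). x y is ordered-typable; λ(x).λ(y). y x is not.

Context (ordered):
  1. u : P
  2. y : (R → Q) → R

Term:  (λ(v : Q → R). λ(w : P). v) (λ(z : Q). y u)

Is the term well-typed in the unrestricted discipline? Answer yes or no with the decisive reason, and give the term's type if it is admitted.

no — not simply typable
usage: u=1; y=1; v (bound)=1; w (bound)=0; z (bound)=0
uses in reading order: v, y, u
typing: ill-typed: argument of type P where R → Q is required
all disciplines: ordered ✗ · linear ✗ · affine ✗ · relevant ✗ · unrestricted ✗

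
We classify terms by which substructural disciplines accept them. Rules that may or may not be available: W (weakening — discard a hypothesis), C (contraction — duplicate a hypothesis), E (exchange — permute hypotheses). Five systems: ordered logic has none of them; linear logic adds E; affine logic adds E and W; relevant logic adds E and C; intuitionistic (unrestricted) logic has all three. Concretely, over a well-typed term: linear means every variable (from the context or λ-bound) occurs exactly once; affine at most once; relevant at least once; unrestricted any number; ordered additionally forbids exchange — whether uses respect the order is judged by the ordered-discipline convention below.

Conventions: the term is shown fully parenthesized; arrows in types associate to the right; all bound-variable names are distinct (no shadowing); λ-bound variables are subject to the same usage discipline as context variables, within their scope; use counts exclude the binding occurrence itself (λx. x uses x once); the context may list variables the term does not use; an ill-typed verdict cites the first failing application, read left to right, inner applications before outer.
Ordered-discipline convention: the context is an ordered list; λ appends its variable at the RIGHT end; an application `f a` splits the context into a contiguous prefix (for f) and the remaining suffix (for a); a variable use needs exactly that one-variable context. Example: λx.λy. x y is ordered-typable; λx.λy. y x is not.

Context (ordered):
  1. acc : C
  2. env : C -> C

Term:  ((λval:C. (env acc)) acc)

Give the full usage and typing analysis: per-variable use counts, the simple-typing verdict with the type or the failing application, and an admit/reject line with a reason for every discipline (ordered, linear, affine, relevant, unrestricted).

counts: acc: 2, env: 1, val (λ-bound): 0
left-to-right use order: env, acc, acc
typing: ✓ — C
ordered: ✗, needs contraction — acc ×2; val left unused
linear: ✗, needs contraction — acc ×2; val left unused
affine: ✗, needs contraction — acc ×2
relevant: ✗, val left unused
unrestricted: ✓, simply typable at C; W, C, E all held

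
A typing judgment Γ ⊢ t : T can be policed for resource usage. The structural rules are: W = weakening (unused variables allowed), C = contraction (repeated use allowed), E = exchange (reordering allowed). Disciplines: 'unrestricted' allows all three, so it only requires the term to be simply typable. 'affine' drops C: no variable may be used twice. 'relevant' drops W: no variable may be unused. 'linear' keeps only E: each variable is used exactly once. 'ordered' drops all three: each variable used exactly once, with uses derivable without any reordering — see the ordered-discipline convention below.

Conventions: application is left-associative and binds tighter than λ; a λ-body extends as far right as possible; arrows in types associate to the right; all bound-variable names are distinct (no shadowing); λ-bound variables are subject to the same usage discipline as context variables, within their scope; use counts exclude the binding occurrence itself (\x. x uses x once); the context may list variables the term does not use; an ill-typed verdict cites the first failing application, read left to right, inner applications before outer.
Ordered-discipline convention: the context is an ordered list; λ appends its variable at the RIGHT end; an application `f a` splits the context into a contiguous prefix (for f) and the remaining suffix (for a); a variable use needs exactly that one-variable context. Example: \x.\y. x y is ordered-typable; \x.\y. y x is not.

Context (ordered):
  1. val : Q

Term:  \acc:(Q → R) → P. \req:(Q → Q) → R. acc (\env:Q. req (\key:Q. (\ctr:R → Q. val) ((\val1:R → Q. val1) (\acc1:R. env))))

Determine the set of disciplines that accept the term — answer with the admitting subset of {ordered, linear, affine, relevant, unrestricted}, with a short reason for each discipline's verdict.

admitting disciplines: affine, unrestricted
counts: val: 1×; acc [bound]: 1×; req [bound]: 1×; env [bound]: 1×; key [bound]: 0×; ctr [bound]: 0×; val1 [bound]: 1×; acc1 [bound]: 0×
use order (left to right): acc, req, val, val1, env
typing: well-typed at ((Q → R) → P) → ((Q → Q) → R) → P
ordered ✗ (key, ctr, acc1 never used (weakening))
linear ✗ (key, ctr, acc1 never used (weakening))
affine ✓ (at most one use each (val, acc, req, env, key, ctr, val1, acc1))
relevant ✗ (key, ctr, acc1 never used (weakening))
unrestricted ✓ (well-typed at ((Q → R) → P) → ((Q → Q) → R) → P; no restrictions here)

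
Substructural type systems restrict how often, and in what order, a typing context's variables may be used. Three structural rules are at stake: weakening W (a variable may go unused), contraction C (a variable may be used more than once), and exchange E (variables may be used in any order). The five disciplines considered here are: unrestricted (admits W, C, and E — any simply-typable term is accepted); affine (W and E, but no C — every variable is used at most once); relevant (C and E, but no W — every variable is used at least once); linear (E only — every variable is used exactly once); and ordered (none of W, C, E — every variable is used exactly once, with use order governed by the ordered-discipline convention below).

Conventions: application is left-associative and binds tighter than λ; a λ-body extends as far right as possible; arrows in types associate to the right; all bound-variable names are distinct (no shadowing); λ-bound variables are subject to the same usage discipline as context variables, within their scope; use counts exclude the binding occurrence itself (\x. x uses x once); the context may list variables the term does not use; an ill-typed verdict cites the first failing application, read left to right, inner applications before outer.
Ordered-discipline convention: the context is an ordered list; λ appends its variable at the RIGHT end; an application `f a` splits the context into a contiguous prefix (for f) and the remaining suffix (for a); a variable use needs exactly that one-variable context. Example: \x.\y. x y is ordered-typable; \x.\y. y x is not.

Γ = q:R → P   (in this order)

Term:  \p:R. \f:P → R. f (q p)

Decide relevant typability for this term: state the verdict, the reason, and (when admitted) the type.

yes — every one of q, p, f appears; term : R → (P → R) → R
counts: q: 1; p (bound): 1; f (bound): 1
order of uses: f, q, p
typing: the term checks, with type R → (P → R) → R
all disciplines: ordered ✗; linear ✓; affine ✓; relevant ✓; unrestricted ✓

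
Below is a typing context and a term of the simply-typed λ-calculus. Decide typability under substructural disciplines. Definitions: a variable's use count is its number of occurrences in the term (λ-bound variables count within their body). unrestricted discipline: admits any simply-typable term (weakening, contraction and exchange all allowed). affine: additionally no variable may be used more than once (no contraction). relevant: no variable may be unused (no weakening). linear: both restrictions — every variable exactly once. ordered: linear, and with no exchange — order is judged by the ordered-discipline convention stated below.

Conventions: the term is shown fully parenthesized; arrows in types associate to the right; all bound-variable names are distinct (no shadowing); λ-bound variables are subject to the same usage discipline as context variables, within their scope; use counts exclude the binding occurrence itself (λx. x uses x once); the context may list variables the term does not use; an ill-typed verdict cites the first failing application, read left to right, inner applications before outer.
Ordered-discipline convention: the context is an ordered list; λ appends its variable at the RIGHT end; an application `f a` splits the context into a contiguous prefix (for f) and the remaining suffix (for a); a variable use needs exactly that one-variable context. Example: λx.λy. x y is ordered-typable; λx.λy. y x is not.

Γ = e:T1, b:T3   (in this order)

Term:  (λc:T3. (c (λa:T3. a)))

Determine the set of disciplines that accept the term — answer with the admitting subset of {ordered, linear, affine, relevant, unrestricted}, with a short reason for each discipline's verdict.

admitting disciplines: none
use counts: e: 0×; b: 0×; c (λ-bound): 1×; a (λ-bound): 1×
uses in reading order: c, a
typing: ill-typed: can't apply a value of type T3
ordered: ✗, not simply typable
linear: ✗, fails simple typing
affine: ✗, a type mismatch blocks all five
relevant: ✗, the type mismatch rejects it
unrestricted: ✗, not simply typable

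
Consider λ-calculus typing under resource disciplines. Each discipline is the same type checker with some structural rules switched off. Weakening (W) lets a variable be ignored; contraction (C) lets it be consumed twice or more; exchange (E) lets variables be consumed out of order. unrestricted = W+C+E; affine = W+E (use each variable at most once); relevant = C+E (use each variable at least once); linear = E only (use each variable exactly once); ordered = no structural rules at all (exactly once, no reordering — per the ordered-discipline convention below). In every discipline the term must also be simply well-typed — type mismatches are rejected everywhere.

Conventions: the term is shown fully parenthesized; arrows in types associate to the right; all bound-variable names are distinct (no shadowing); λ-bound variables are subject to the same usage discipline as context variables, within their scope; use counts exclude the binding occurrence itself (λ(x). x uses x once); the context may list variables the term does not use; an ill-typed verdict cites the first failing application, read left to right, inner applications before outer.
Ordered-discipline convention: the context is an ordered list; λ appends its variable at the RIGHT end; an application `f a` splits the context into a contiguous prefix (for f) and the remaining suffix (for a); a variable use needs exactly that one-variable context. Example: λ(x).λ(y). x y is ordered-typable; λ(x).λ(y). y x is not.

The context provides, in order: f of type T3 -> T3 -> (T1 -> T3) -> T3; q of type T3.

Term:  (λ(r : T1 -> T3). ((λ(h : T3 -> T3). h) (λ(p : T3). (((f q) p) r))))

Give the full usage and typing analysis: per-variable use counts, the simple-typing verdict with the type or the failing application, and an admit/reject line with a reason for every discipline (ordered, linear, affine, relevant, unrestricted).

counts: f ×1; q ×1; r (λ-bound) ×1; h (λ-bound) ×1; p (λ-bound) ×1
left-to-right use order: h, f, q, p, r
typing: well-typed — term : (T1 -> T3) -> T3 -> T3
ordered: ✗, no contiguous prefix/suffix split fits h, f, q, p, r
linear: ✓, single use per variable (f, q, r, h, p)
affine: ✓, no duplicate uses among f, q, r, h, p
relevant: ✓, every one of f, q, r, h, p appears
unrestricted: ✓, type-checks ((T1 -> T3) -> T3 -> T3) and nothing is barred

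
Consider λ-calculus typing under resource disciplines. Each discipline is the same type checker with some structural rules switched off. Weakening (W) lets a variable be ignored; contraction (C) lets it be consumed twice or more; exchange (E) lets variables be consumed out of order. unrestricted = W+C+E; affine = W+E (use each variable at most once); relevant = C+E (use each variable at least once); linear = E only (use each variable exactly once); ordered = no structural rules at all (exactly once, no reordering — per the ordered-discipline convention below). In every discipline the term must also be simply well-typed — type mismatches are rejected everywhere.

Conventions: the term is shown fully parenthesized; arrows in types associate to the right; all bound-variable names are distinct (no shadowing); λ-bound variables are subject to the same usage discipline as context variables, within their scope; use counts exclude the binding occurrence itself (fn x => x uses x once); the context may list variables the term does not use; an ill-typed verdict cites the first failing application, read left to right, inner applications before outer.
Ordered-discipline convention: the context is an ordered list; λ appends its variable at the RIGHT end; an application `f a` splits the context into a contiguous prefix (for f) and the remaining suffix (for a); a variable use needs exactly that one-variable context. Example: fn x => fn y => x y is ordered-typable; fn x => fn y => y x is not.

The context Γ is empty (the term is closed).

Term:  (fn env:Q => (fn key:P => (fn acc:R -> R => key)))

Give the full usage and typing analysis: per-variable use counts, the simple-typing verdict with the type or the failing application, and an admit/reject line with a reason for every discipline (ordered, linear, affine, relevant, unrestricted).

counts: env (λ-bound): 0×, key (λ-bound): 1×, acc (λ-bound): 0×
order of uses: key
typing: ✓ — Q -> P -> (R -> R) -> P
ordered: ✗ — env, acc left unused
linear: ✗ — env, acc left unused
affine: ✓ — no duplicate uses among env, key, acc
relevant: ✗ — env, acc left unused
unrestricted: ✓ — typability at Q -> P -> (R -> R) -> P is all that's needed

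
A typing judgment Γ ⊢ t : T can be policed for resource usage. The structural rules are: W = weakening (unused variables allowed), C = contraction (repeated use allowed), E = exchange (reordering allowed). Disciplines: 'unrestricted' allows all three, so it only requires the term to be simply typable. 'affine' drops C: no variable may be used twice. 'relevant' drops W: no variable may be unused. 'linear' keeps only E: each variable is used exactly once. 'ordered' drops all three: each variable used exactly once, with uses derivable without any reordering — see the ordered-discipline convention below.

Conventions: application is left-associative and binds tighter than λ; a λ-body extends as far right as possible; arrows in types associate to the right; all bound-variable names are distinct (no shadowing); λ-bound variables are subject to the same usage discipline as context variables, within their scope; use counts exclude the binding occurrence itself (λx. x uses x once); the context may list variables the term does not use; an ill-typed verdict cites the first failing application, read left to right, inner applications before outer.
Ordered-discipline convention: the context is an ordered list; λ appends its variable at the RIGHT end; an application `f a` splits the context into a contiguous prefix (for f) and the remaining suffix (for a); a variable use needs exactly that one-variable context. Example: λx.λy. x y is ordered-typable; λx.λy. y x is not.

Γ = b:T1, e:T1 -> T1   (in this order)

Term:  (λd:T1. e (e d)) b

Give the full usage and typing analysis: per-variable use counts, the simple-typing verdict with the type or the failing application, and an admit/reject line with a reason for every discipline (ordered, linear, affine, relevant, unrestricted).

counts: b: 1×; e: 2×; d (λ-bound): 1×
left-to-right use order: e, e, d, b
typing: ✓ — T1
ordered: ✗ — needs contraction — e ×2
linear: ✗ — needs contraction — e ×2
affine: ✗ — needs contraction — e ×2
relevant: ✓ — at least one use each (b, e, d)
unrestricted: ✓ — well-typed at T1; no restrictions here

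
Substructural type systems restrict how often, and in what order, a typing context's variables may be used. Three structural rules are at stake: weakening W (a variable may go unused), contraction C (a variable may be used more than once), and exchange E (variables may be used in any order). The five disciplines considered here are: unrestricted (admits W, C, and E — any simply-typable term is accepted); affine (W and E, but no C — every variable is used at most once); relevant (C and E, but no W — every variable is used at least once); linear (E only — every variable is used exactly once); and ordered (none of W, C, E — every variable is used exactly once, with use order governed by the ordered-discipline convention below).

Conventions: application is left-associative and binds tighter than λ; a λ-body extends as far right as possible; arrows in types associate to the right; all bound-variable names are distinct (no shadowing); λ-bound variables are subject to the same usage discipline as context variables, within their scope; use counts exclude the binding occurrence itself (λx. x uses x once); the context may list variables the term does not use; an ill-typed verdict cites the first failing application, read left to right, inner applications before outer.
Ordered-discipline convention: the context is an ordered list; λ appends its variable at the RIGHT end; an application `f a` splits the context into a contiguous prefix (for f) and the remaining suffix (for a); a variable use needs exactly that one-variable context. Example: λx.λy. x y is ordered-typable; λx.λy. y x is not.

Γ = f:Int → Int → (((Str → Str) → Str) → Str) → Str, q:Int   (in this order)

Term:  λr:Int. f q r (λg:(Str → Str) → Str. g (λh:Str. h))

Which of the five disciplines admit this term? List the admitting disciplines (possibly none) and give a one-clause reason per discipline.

admitted by: ordered, linear, affine, relevant, unrestricted
variable uses: f ×1; q ×1; r [bound] ×1; g [bound] ×1; h [bound] ×1
use order (left to right): f, q, r, g, h
typing: the term checks, with type Int → Str
ordered: ✓ — f, q, r, g, h: once each, no exchange needed
linear: ✓ — f, q, r, g, h: one use apiece
affine: ✓ — at most one use each (f, q, r, g, h)
relevant: ✓ — at least one use each (f, q, r, g, h)
unrestricted: ✓ — simply typable at Int → Str; W, C, E all held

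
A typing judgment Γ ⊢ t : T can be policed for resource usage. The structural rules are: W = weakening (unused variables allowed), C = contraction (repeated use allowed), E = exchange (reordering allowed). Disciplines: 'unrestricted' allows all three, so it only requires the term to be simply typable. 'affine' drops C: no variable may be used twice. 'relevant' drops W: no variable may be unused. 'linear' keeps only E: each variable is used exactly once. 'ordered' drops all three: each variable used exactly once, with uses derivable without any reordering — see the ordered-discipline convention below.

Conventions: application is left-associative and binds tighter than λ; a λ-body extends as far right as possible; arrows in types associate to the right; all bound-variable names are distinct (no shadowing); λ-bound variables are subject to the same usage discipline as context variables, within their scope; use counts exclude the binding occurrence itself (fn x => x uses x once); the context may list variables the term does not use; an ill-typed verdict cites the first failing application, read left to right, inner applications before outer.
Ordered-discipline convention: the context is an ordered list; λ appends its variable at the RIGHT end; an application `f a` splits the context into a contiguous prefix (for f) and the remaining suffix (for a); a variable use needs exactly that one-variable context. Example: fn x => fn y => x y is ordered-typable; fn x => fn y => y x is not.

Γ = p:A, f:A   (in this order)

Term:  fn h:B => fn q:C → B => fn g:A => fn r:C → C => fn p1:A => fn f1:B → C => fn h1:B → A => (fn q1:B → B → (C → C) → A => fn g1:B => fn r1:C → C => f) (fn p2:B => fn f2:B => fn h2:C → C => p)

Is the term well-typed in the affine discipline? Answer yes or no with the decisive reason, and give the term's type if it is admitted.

yes — no duplicate uses among p, f, h, q, g, r, p1, f1, h1, q1, g1, r1, p2, f2, h2; term : B → (C → B) → A → (C → C) → A → (B → C) → (B → A) → B → (C → C) → A
usage: p=1; f=1; h [bound]=0; q [bound]=0; g [bound]=0; r [bound]=0; p1 [bound]=0; f1 [bound]=0; h1 [bound]=0; q1 [bound]=0; g1 [bound]=0; r1 [bound]=0; p2 [bound]=0; f2 [bound]=0; h2 [bound]=0
order of uses: f, p
typing: well-typed — term : B → (C → B) → A → (C → C) → A → (B → C) → (B → A) → B → (C → C) → A
summary: ordered ✗ | linear ✗ | affine ✓ | relevant ✗ | unrestricted ✓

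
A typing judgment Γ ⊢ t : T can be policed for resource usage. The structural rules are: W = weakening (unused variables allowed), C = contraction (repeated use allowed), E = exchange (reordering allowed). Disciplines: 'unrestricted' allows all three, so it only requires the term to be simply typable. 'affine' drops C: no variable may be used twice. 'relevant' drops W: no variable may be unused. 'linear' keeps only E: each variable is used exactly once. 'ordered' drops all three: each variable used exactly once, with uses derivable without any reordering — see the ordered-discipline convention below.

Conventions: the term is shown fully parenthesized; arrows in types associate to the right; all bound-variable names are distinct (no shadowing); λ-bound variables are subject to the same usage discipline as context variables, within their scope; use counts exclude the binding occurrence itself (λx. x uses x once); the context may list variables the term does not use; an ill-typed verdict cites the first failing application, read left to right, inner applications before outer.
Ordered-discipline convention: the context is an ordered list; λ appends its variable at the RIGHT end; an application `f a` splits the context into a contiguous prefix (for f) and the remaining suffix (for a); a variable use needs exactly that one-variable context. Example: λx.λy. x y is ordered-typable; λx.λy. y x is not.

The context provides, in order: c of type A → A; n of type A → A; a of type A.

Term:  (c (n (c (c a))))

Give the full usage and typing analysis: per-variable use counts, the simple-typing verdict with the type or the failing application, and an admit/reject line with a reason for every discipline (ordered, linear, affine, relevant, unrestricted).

usage: c ×3, n ×1, a ×1
left-to-right use order: c, n, c, c, a
typing: well-typed at A
ordered ✗ (uses contraction: c ×3)
linear ✗ (uses contraction: c ×3)
affine ✗ (uses contraction: c ×3)
relevant ✓ (c, n, a: all used, weakening unneeded)
unrestricted ✓ (simply typable at A; W, C, E all held)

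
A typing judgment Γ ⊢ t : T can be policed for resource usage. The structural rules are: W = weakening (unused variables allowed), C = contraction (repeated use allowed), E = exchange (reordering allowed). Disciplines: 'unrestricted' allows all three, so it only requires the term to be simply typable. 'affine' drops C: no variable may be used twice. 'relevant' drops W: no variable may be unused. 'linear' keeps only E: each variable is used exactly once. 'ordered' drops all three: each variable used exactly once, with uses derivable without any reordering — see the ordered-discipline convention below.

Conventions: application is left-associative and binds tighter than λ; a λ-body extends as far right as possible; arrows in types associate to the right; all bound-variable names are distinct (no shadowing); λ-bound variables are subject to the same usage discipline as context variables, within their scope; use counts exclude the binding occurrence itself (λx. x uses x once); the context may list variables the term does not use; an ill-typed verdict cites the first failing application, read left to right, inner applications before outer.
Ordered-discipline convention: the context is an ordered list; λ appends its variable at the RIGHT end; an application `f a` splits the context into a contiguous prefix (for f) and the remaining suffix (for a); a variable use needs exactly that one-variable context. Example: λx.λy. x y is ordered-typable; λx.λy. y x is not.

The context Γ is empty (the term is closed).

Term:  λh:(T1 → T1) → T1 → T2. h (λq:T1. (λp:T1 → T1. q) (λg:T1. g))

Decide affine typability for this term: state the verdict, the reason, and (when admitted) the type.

yes — at most one use each (h, q, p, g); term : ((T1 → T1) → T1 → T2) → T1 → T2
counts: h (bound)=1, q (bound)=1, p (bound)=0, g (bound)=1
use order (left to right): h, q, g
typing: well-typed at ((T1 → T1) → T1 → T2) → T1 → T2
all disciplines: ordered ✗ | linear ✗ | affine ✓ | relevant ✗ | unrestricted ✓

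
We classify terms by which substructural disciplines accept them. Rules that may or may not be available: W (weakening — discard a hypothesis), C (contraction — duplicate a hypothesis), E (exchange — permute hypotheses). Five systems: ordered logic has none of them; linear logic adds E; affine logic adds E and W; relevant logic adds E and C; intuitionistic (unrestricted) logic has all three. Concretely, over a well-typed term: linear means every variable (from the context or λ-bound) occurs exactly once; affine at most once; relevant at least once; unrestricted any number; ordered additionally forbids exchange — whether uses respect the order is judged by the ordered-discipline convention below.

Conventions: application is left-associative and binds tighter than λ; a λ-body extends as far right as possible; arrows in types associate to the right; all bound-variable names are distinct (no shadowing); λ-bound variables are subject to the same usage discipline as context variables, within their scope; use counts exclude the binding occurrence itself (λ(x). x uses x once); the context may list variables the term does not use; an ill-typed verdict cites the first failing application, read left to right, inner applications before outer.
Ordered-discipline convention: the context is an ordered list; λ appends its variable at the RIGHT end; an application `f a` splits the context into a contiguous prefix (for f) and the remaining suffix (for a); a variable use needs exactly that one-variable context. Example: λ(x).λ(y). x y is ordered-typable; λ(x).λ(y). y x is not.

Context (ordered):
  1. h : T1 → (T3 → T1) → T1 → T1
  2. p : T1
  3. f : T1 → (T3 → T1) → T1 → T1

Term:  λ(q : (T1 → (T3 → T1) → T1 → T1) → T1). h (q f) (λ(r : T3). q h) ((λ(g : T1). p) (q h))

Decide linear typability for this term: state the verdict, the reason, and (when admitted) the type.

no — needs contraction — h ×3, q ×3; unused: r, g — weakening required
use counts: h: 3×; p: 1×; f: 1×; q (λ-bound): 3×; r (λ-bound): 0×; g (λ-bound): 0×
order of uses: h, q, f, q, h, p, q, h
typing: well-typed — term : ((T1 → (T3 → T1) → T1 → T1) → T1) → T1
all disciplines: ordered ✗, linear ✗, affine ✗, relevant ✗, unrestricted ✓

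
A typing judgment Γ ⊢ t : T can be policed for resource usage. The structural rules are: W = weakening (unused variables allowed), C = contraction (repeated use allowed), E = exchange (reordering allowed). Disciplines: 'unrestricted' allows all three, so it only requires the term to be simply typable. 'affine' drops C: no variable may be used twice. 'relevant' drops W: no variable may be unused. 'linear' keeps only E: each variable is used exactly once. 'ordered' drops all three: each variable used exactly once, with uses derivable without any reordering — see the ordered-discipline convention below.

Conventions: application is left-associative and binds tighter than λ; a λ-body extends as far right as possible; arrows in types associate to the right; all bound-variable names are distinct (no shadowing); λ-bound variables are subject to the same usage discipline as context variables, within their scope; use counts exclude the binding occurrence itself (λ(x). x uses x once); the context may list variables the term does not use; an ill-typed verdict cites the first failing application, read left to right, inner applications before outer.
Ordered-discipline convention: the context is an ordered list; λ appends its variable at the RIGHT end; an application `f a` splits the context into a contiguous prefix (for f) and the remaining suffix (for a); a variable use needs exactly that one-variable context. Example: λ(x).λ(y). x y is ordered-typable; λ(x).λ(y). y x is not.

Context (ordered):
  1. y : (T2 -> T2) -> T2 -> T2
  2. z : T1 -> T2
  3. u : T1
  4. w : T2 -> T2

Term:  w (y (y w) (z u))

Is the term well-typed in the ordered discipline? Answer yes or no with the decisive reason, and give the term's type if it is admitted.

no — y ×2, w ×2 used more than once (contraction)
variable uses: y ×2; z ×1; u ×1; w ×2
uses in reading order: w, y, y, w, z, u
typing: well-typed at T2
per-discipline verdicts: ordered ✗, linear ✗, affine ✗, relevant ✓, unrestricted ✓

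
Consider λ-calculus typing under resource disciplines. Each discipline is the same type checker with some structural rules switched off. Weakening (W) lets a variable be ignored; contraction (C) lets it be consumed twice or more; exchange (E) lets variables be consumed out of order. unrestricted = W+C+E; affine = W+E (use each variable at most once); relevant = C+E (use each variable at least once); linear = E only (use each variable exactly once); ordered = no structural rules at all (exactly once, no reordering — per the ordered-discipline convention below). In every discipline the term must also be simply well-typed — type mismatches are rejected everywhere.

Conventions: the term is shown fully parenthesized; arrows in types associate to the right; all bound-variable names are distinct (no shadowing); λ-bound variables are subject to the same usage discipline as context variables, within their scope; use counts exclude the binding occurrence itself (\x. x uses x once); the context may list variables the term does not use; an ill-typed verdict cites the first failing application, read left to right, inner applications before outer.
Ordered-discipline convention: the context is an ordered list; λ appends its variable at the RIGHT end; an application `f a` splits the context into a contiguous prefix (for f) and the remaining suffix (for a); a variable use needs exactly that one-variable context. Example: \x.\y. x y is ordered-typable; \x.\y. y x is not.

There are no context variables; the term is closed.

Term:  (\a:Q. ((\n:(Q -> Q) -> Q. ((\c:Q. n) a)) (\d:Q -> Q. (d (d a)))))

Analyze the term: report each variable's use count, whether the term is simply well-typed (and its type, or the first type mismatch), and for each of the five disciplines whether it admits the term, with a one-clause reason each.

variable uses: a (bound) ×2; n (bound) ×1; c (bound) ×0; d (bound) ×2
uses in reading order: n, a, d, d, a
typing: well-typed at Q -> (Q -> Q) -> Q
ordered: ✗ — uses contraction: a ×2, d ×2; c never used (weakening)
linear: ✗ — uses contraction: a ×2, d ×2; c never used (weakening)
affine: ✗ — uses contraction: a ×2, d ×2
relevant: ✗ — c never used (weakening)
unrestricted: ✓ — well-typed at Q -> (Q -> Q) -> Q; no restrictions here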